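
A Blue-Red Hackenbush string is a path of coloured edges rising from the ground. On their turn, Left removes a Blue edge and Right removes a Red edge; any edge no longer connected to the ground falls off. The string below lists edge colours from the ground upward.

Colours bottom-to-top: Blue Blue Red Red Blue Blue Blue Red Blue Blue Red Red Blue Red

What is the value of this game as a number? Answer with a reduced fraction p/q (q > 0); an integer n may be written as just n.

5989/4096

Prefix values for Blue Blue Red Red Blue Blue Blue Red Blue Blue Red Red Blue Red via {L|R} + simplicity:
step 1: add Blue to get B; options L={ 0 } R={ none } — 1
step 2: add Blue to get BB; options L={ 0, 1 } R={ none } — 2
step 3: add Red to get BBR; options L={ 0, 1 } R={ 2 } — 3/2
step 4: add Red to get BBRR; options L={ 0, 1 } R={ 3/2, 2 } — 5/4
step 5: add Blue to get BBRRB; options L={ 0, 1, 5/4 } R={ 3/2, 2 } — 11/8
step 6: add Blue to get BBRRBB; options L={ 0, 1, 5/4, 11/8 } R={ 3/2, 2 } — 23/16
step 7: add Blue to get BBRRBBB; options L={ 0, 1, 5/4, 11/8, 23/16 } R={ 3/2, 2 } — 47/32
step 8: add Red to get BBRRBBBR; options L={ 0, 1, 5/4, 11/8, 23/16 } R={ 47/32, 3/2, 2 } — 93/64
step 9: add Blue to get BBRRBBBRB; options L={ 0, 1, 5/4, 11/8, 23/16, 93/64 } R={ 47/32, 3/2, 2 } — 187/128
step 10: add Blue to get BBRRBBBRBB; options L={ 0, 1, 5/4, 11/8, 23/16, 93/64, 187/128 } R={ 47/32, 3/2, 2 } — 375/256
step 11: add Red to get BBRRBBBRBBR; options L={ 0, 1, 5/4, 11/8, 23/16, 93/64, 187/128 } R={ 375/256, 47/32, 3/2, 2 } — 749/512
step 12: add Red to get BBRRBBBRBBRR; options L={ 0, 1, 5/4, 11/8, 23/16, 93/64, 187/128 } R={ 749/512, 375/256, 47/32, 3/2, 2 } — 1497/1024
step 13: add Blue to get BBRRBBBRBBRRB; options L={ 0, 1, 5/4, 11/8, 23/16, 93/64, 187/128, 1497/1024 } R={ 749/512, 375/256, 47/32, 3/2, 2 } — 2995/2048
step 14: add Red to get BBRRBBBRBBRRBR; options L={ 0, 1, 5/4, 11/8, 23/16, 93/64, 187/128, 1497/1024 } R={ 2995/2048, 749/512, 375/256, 47/32, 3/2, 2 } — 5989/4096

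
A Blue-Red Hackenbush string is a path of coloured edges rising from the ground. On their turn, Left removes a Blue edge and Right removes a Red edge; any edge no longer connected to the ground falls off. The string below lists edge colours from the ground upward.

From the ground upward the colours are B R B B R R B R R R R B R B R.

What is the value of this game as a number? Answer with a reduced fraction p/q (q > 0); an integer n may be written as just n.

12821/16384

Prefix values for B R B B R R B R R R R B R B R via {L|R} + simplicity:
1 of 15 · B · max L 0 · min R +∞ = 1
2 of 15 · BR · max L 0 · min R 1 = 1/2
3 of 15 · BRB · max L 1/2 · min R 1 = 3/4
4 of 15 · BRBB · max L 3/4 · min R 1 = 7/8
5 of 15 · BRBBR · max L 3/4 · min R 7/8 = 13/16
6 of 15 · BRBBRR · max L 3/4 · min R 13/16 = 25/32
7 of 15 · BRBBRRB · max L 25/32 · min R 13/16 = 51/64
8 of 15 · BRBBRRBR · max L 25/32 · min R 51/64 = 101/128
9 of 15 · BRBBRRBRR · max L 25/32 · min R 101/128 = 201/256
10 of 15 · BRBBRRBRRR · max L 25/32 · min R 201/256 = 401/512
11 of 15 · BRBBRRBRRRR · max L 25/32 · min R 401/512 = 801/1024
12 of 15 · BRBBRRBRRRRB · max L 801/1024 · min R 401/512 = 1603/2048
13 of 15 · BRBBRRBRRRRBR · max L 801/1024 · min R 1603/2048 = 3205/4096
14 of 15 · BRBBRRBRRRRBRB · max L 3205/4096 · min R 1603/2048 = 6411/8192
15 of 15 · BRBBRRBRRRRBRBR · max L 3205/4096 · min R 6411/8192 = 12821/16384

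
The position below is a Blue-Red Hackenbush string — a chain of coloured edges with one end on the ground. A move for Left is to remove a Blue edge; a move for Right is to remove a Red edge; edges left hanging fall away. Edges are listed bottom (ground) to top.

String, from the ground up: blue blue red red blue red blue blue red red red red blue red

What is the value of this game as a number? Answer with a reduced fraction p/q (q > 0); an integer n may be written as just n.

5509/4096

Build val(s[:k]) for k = 1..14, string s = blue blue red red blue red blue blue red red red red blue red.
b: Left { 0 }, Right { ∅ } so simplest 1
bb: Left { 0,1 }, Right { ∅ } so simplest 2
bbr: Left { 0,1 }, Right { 2 } so simplest 3/2
bbrr: Left { 0,1 }, Right { 3/2,2 } so simplest 5/4
bbrrb: Left { 0,1,5/4 }, Right { 3/2,2 } so simplest 11/8
bbrrbr: Left { 0,1,5/4 }, Right { 11/8,3/2,2 } so simplest 21/16
bbrrbrb: Left { 0,1,5/4,21/16 }, Right { 11/8,3/2,2 } so simplest 43/32
bbrrbrbb: Left { 0,1,5/4,21/16,43/32 }, Right { 11/8,3/2,2 } so simplest 87/64
bbrrbrbbr: Left { 0,1,5/4,21/16,43/32 }, Right { 87/64,11/8,3/2,2 } so simplest 173/128
bbrrbrbbrr: Left { 0,1,5/4,21/16,43/32 }, Right { 173/128,87/64,11/8,3/2,2 } so simplest 345/256
bbrrbrbbrrr: Left { 0,1,5/4,21/16,43/32 }, Right { 345/256,173/128,87/64,11/8,3/2,2 } so simplest 689/512
bbrrbrbbrrrr: Left { 0,1,5/4,21/16,43/32 }, Right { 689/512,345/256,173/128,87/64,11/8,3/2,2 } so simplest 1377/1024
bbrrbrbbrrrrb: Left { 0,1,5/4,21/16,43/32,1377/1024 }, Right { 689/512,345/256,173/128,87/64,11/8,3/2,2 } so simplest 2755/2048
bbrrbrbbrrrrbr: Left { 0,1,5/4,21/16,43/32,1377/1024 }, Right { 2755/2048,689/512,345/256,173/128,87/64,11/8,3/2,2 } so simplest 5509/4096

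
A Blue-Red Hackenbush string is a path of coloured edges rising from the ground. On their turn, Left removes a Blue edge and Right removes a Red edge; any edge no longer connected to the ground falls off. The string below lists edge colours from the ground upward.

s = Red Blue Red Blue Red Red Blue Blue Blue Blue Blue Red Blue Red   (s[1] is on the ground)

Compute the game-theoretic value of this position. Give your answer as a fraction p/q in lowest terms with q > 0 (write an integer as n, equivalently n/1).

value_1 [R]  L=[none]  R=[0]  -> -1
value_2 [RB]  L=[-1]  R=[0]  -> -1/2
value_3 [RBR]  L=[-1]  R=[-1/2,0]  -> -3/4
value_4 [RBRB]  L=[-1,-3/4]  R=[-1/2,0]  -> -5/8
value_5 [RBRBR]  L=[-1,-3/4]  R=[-5/8,-1/2,0]  -> -11/16
value_6 [RBRBRR]  L=[-1,-3/4]  R=[-11/16,-5/8,-1/2,0]  -> -23/32
value_7 [RBRBRRB]  L=[-1,-3/4,-23/32]  R=[-11/16,-5/8,-1/2,0]  -> -45/64
value_8 [RBRBRRBB]  L=[-1,-3/4,-23/32,-45/64]  R=[-11/16,-5/8,-1/2,0]  -> -89/128
value_9 [RBRBRRBBB]  L=[-1,-3/4,-23/32,-45/64,-89/128]  R=[-11/16,-5/8,-1/2,0]  -> -177/256
value_10 [RBRBRRBBBB]  L=[-1,-3/4,-23/32,-45/64,-89/128,-177/256]  R=[-11/16,-5/8,-1/2,0]  -> -353/512
value_11 [RBRBRRBBBBB]  L=[-1,-3/4,-23/32,-45/64,-89/128,-177/256,-353/512]  R=[-11/16,-5/8,-1/2,0]  -> -705/1024
value_12 [RBRBRRBBBBBR]  L=[-1,-3/4,-23/32,-45/64,-89/128,-177/256,-353/512]  R=[-705/1024,-11/16,-5/8,-1/2,0]  -> -1411/2048
value_13 [RBRBRRBBBBBRB]  L=[-1,-3/4,-23/32,-45/64,-89/128,-177/256,-353/512,-1411/2048]  R=[-705/1024,-11/16,-5/8,-1/2,0]  -> -2821/4096
value_14 [RBRBRRBBBBBRBR]  L=[-1,-3/4,-23/32,-45/64,-89/128,-177/256,-353/512,-1411/2048]  R=[-2821/4096,-705/1024,-11/16,-5/8,-1/2,0]  -> -5643/8192

-5643/8192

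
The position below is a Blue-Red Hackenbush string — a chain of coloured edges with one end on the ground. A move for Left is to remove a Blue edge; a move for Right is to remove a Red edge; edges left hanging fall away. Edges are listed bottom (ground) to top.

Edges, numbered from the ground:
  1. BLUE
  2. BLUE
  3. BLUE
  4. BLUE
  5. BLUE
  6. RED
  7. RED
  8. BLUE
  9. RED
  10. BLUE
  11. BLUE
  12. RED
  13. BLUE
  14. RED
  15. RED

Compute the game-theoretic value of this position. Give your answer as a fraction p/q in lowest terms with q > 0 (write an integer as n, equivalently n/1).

4457/1024

Build value(s[:k]) for k = 1..15, string s = BLUE BLUE BLUE BLUE BLUE RED RED BLUE RED BLUE BLUE RED BLUE RED RED.
B: Left { 0 }, Right { — } = simplest 1
BB: Left { 0,1 }, Right { — } = simplest 2
BBB: Left { 0,1,2 }, Right { — } = simplest 3
BBBB: Left { 0,1,2,3 }, Right { — } = simplest 4
BBBBB: Left { 0,1,2,3,4 }, Right { — } = simplest 5
BBBBBR: Left { 0,1,2,3,4 }, Right { 5 } = simplest 9/2
BBBBBRR: Left { 0,1,2,3,4 }, Right { 9/2,5 } = simplest 17/4
BBBBBRRB: Left { 0,1,2,3,4,17/4 }, Right { 9/2,5 } = simplest 35/8
BBBBBRRBR: Left { 0,1,2,3,4,17/4 }, Right { 35/8,9/2,5 } = simplest 69/16
BBBBBRRBRB: Left { 0,1,2,3,4,17/4,69/16 }, Right { 35/8,9/2,5 } = simplest 139/32
BBBBBRRBRBB: Left { 0,1,2,3,4,17/4,69/16,139/32 }, Right { 35/8,9/2,5 } = simplest 279/64
BBBBBRRBRBBR: Left { 0,1,2,3,4,17/4,69/16,139/32 }, Right { 279/64,35/8,9/2,5 } = simplest 557/128
BBBBBRRBRBBRB: Left { 0,1,2,3,4,17/4,69/16,139/32,557/128 }, Right { 279/64,35/8,9/2,5 } = simplest 1115/256
BBBBBRRBRBBRBR: Left { 0,1,2,3,4,17/4,69/16,139/32,557/128 }, Right { 1115/256,279/64,35/8,9/2,5 } = simplest 2229/512
BBBBBRRBRBBRBRR: Left { 0,1,2,3,4,17/4,69/16,139/32,557/128 }, Right { 2229/512,1115/256,279/64,35/8,9/2,5 } = simplest 4457/1024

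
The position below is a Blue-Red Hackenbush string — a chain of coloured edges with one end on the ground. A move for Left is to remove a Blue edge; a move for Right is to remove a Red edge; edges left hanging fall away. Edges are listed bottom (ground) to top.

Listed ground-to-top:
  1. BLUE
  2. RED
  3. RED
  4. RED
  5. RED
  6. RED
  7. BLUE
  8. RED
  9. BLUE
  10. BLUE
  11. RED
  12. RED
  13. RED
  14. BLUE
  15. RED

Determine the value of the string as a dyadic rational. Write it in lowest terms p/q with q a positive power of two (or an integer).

709/16384

value(B) = { 0 |  } => 1
value(BR) = { 0 | 1 } => 1/2
value(BRR) = { 0 | 1/2 1 } => 1/4
value(BRRR) = { 0 | 1/4 1/2 1 } => 1/8
value(BRRRR) = { 0 | 1/8 1/4 1/2 1 } => 1/16
value(BRRRRR) = { 0 | 1/16 1/8 1/4 1/2 1 } => 1/32
value(BRRRRRB) = { 0 1/32 | 1/16 1/8 1/4 1/2 1 } => 3/64
value(BRRRRRBR) = { 0 1/32 | 3/64 1/16 1/8 1/4 1/2 1 } => 5/128
value(BRRRRRBRB) = { 0 1/32 5/128 | 3/64 1/16 1/8 1/4 1/2 1 } => 11/256
value(BRRRRRBRBB) = { 0 1/32 5/128 11/256 | 3/64 1/16 1/8 1/4 1/2 1 } => 23/512
value(BRRRRRBRBBR) = { 0 1/32 5/128 11/256 | 23/512 3/64 1/16 1/8 1/4 1/2 1 } => 45/1024
value(BRRRRRBRBBRR) = { 0 1/32 5/128 11/256 | 45/1024 23/512 3/64 1/16 1/8 1/4 1/2 1 } => 89/2048
value(BRRRRRBRBBRRR) = { 0 1/32 5/128 11/256 | 89/2048 45/1024 23/512 3/64 1/16 1/8 1/4 1/2 1 } => 177/4096
value(BRRRRRBRBBRRRB) = { 0 1/32 5/128 11/256 177/4096 | 89/2048 45/1024 23/512 3/64 1/16 1/8 1/4 1/2 1 } => 355/8192
value(BRRRRRBRBBRRRBR) = { 0 1/32 5/128 11/256 177/4096 | 355/8192 89/2048 45/1024 23/512 3/64 1/16 1/8 1/4 1/2 1 } => 709/16384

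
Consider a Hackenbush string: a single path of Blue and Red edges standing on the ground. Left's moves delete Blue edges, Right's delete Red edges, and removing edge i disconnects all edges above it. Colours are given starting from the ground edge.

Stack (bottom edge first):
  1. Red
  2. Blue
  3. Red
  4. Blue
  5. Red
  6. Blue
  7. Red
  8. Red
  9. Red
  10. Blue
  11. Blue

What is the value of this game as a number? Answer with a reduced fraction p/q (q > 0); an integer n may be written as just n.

-697/1024

step 1: add Red to get R; options L={  } R={ 0 } -> -1
step 2: add Blue to get RB; options L={ -1 } R={ 0 } -> -1/2
step 3: add Red to get RBR; options L={ -1 } R={ -1/2,0 } -> -3/4
step 4: add Blue to get RBRB; options L={ -1,-3/4 } R={ -1/2,0 } -> -5/8
step 5: add Red to get RBRBR; options L={ -1,-3/4 } R={ -5/8,-1/2,0 } -> -11/16
step 6: add Blue to get RBRBRB; options L={ -1,-3/4,-11/16 } R={ -5/8,-1/2,0 } -> -21/32
step 7: add Red to get RBRBRBR; options L={ -1,-3/4,-11/16 } R={ -21/32,-5/8,-1/2,0 } -> -43/64
step 8: add Red to get RBRBRBRR; options L={ -1,-3/4,-11/16 } R={ -43/64,-21/32,-5/8,-1/2,0 } -> -87/128
step 9: add Red to get RBRBRBRRR; options L={ -1,-3/4,-11/16 } R={ -87/128,-43/64,-21/32,-5/8,-1/2,0 } -> -175/256
step 10: add Blue to get RBRBRBRRRB; options L={ -1,-3/4,-11/16,-175/256 } R={ -87/128,-43/64,-21/32,-5/8,-1/2,0 } -> -349/512
step 11: add Blue to get RBRBRBRRRBB; options L={ -1,-3/4,-11/16,-175/256,-349/512 } R={ -87/128,-43/64,-21/32,-5/8,-1/2,0 } -> -697/1024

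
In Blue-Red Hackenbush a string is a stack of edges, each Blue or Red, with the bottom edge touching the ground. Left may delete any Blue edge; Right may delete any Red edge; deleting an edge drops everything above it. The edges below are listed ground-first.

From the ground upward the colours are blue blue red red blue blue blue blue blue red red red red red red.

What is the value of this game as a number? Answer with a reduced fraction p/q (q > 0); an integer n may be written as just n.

12161/8192

Build v(s[:k]) for k = 1..15, string s = blue blue red red blue blue blue blue blue red red red red red red.
v_1 [b]  L=[0]  R=[∅]  → 1
v_2 [bb]  L=[0,1]  R=[∅]  → 2
v_3 [bbr]  L=[0,1]  R=[2]  → 3/2
v_4 [bbrr]  L=[0,1]  R=[3/2,2]  → 5/4
v_5 [bbrrb]  L=[0,1,5/4]  R=[3/2,2]  → 11/8
v_6 [bbrrbb]  L=[0,1,5/4,11/8]  R=[3/2,2]  → 23/16
v_7 [bbrrbbb]  L=[0,1,5/4,11/8,23/16]  R=[3/2,2]  → 47/32
v_8 [bbrrbbbb]  L=[0,1,5/4,11/8,23/16,47/32]  R=[3/2,2]  → 95/64
v_9 [bbrrbbbbb]  L=[0,1,5/4,11/8,23/16,47/32,95/64]  R=[3/2,2]  → 191/128
v_10 [bbrrbbbbbr]  L=[0,1,5/4,11/8,23/16,47/32,95/64]  R=[191/128,3/2,2]  → 381/256
v_11 [bbrrbbbbbrr]  L=[0,1,5/4,11/8,23/16,47/32,95/64]  R=[381/256,191/128,3/2,2]  → 761/512
v_12 [bbrrbbbbbrrr]  L=[0,1,5/4,11/8,23/16,47/32,95/64]  R=[761/512,381/256,191/128,3/2,2]  → 1521/1024
v_13 [bbrrbbbbbrrrr]  L=[0,1,5/4,11/8,23/16,47/32,95/64]  R=[1521/1024,761/512,381/256,191/128,3/2,2]  → 3041/2048
v_14 [bbrrbbbbbrrrrr]  L=[0,1,5/4,11/8,23/16,47/32,95/64]  R=[3041/2048,1521/1024,761/512,381/256,191/128,3/2,2]  → 6081/4096
v_15 [bbrrbbbbbrrrrrr]  L=[0,1,5/4,11/8,23/16,47/32,95/64]  R=[6081/4096,3041/2048,1521/1024,761/512,381/256,191/128,3/2,2]  → 12161/8192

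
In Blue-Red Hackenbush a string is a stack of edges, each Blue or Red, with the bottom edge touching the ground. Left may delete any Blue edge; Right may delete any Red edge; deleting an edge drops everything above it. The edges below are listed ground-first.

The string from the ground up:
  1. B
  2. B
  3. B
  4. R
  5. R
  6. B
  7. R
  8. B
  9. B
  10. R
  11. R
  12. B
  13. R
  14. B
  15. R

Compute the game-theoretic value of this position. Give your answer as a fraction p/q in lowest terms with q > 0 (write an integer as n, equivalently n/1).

9621/4096

Recurse on prefixes of the 15-edge string B B B R R B R B B R R B R B R:
edge 1 of 15 (B): { 0 | (no moves) } so 1
edge 2 of 15 (B): { 0; 1 | (no moves) } so 2
edge 3 of 15 (B): { 0; 1; 2 | (no moves) } so 3
edge 4 of 15 (R): { 0; 1; 2 | 3 } so 5/2
edge 5 of 15 (R): { 0; 1; 2 | 5/2; 3 } so 9/4
edge 6 of 15 (B): { 0; 1; 2; 9/4 | 5/2; 3 } so 19/8
edge 7 of 15 (R): { 0; 1; 2; 9/4 | 19/8; 5/2; 3 } so 37/16
edge 8 of 15 (B): { 0; 1; 2; 9/4; 37/16 | 19/8; 5/2; 3 } so 75/32
edge 9 of 15 (B): { 0; 1; 2; 9/4; 37/16; 75/32 | 19/8; 5/2; 3 } so 151/64
edge 10 of 15 (R): { 0; 1; 2; 9/4; 37/16; 75/32 | 151/64; 19/8; 5/2; 3 } so 301/128
edge 11 of 15 (R): { 0; 1; 2; 9/4; 37/16; 75/32 | 301/128; 151/64; 19/8; 5/2; 3 } so 601/256
edge 12 of 15 (B): { 0; 1; 2; 9/4; 37/16; 75/32; 601/256 | 301/128; 151/64; 19/8; 5/2; 3 } so 1203/512
edge 13 of 15 (R): { 0; 1; 2; 9/4; 37/16; 75/32; 601/256 | 1203/512; 301/128; 151/64; 19/8; 5/2; 3 } so 2405/1024
edge 14 of 15 (B): { 0; 1; 2; 9/4; 37/16; 75/32; 601/256; 2405/1024 | 1203/512; 301/128; 151/64; 19/8; 5/2; 3 } so 4811/2048
edge 15 of 15 (R): { 0; 1; 2; 9/4; 37/16; 75/32; 601/256; 2405/1024 | 4811/2048; 1203/512; 301/128; 151/64; 19/8; 5/2; 3 } so 9621/4096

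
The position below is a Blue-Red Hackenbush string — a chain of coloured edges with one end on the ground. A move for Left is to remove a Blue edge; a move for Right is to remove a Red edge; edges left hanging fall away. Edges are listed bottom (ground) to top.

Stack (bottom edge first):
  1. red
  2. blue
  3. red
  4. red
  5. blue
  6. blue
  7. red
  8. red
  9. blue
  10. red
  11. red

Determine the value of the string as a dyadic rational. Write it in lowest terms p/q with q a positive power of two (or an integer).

-823/1024

Prefix values for red blue red red blue blue red red blue red red via {L|R} + simplicity:
edge 1 of 11 (red): {  | 0 } — -1
edge 2 of 11 (blue): { -1 | 0 } — -1/2
edge 3 of 11 (red): { -1 | -1/2, 0 } — -3/4
edge 4 of 11 (red): { -1 | -3/4, -1/2, 0 } — -7/8
edge 5 of 11 (blue): { -1, -7/8 | -3/4, -1/2, 0 } — -13/16
edge 6 of 11 (blue): { -1, -7/8, -13/16 | -3/4, -1/2, 0 } — -25/32
edge 7 of 11 (red): { -1, -7/8, -13/16 | -25/32, -3/4, -1/2, 0 } — -51/64
edge 8 of 11 (red): { -1, -7/8, -13/16 | -51/64, -25/32, -3/4, -1/2, 0 } — -103/128
edge 9 of 11 (blue): { -1, -7/8, -13/16, -103/128 | -51/64, -25/32, -3/4, -1/2, 0 } — -205/256
edge 10 of 11 (red): { -1, -7/8, -13/16, -103/128 | -205/256, -51/64, -25/32, -3/4, -1/2, 0 } — -411/512
edge 11 of 11 (red): { -1, -7/8, -13/16, -103/128 | -411/512, -205/256, -51/64, -25/32, -3/4, -1/2, 0 } — -823/1024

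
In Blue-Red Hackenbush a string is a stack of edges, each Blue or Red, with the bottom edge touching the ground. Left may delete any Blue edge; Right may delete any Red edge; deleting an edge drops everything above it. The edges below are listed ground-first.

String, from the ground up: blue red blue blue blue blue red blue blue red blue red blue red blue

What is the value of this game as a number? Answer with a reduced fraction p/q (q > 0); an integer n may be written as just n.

15787/16384

v(b) = { 0 | — } -> 1
v(br) = { 0 | 1 } -> 1/2
v(brb) = { 0 1/2 | 1 } -> 3/4
v(brbb) = { 0 1/2 3/4 | 1 } -> 7/8
v(brbbb) = { 0 1/2 3/4 7/8 | 1 } -> 15/16
v(brbbbb) = { 0 1/2 3/4 7/8 15/16 | 1 } -> 31/32
v(brbbbbr) = { 0 1/2 3/4 7/8 15/16 | 31/32 1 } -> 61/64
v(brbbbbrb) = { 0 1/2 3/4 7/8 15/16 61/64 | 31/32 1 } -> 123/128
v(brbbbbrbb) = { 0 1/2 3/4 7/8 15/16 61/64 123/128 | 31/32 1 } -> 247/256
v(brbbbbrbbr) = { 0 1/2 3/4 7/8 15/16 61/64 123/128 | 247/256 31/32 1 } -> 493/512
v(brbbbbrbbrb) = { 0 1/2 3/4 7/8 15/16 61/64 123/128 493/512 | 247/256 31/32 1 } -> 987/1024
v(brbbbbrbbrbr) = { 0 1/2 3/4 7/8 15/16 61/64 123/128 493/512 | 987/1024 247/256 31/32 1 } -> 1973/2048
v(brbbbbrbbrbrb) = { 0 1/2 3/4 7/8 15/16 61/64 123/128 493/512 1973/2048 | 987/1024 247/256 31/32 1 } -> 3947/4096
v(brbbbbrbbrbrbr) = { 0 1/2 3/4 7/8 15/16 61/64 123/128 493/512 1973/2048 | 3947/4096 987/1024 247/256 31/32 1 } -> 7893/8192
v(brbbbbrbbrbrbrb) = { 0 1/2 3/4 7/8 15/16 61/64 123/128 493/512 1973/2048 7893/8192 | 3947/4096 987/1024 247/256 31/32 1 } -> 15787/16384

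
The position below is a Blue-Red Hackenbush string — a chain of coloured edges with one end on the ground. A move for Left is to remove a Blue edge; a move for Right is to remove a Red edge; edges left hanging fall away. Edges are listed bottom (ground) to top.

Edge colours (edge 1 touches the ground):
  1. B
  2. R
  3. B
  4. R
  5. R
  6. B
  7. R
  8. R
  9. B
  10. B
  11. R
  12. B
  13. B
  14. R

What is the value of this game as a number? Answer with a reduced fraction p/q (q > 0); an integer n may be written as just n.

4717/8192

value(B) = { 0 | · } gives 1
value(BR) = { 0 | 1 } gives 1/2
value(BRB) = { 0; 1/2 | 1 } gives 3/4
value(BRBR) = { 0; 1/2 | 3/4; 1 } gives 5/8
value(BRBRR) = { 0; 1/2 | 5/8; 3/4; 1 } gives 9/16
value(BRBRRB) = { 0; 1/2; 9/16 | 5/8; 3/4; 1 } gives 19/32
value(BRBRRBR) = { 0; 1/2; 9/16 | 19/32; 5/8; 3/4; 1 } gives 37/64
value(BRBRRBRR) = { 0; 1/2; 9/16 | 37/64; 19/32; 5/8; 3/4; 1 } gives 73/128
value(BRBRRBRRB) = { 0; 1/2; 9/16; 73/128 | 37/64; 19/32; 5/8; 3/4; 1 } gives 147/256
value(BRBRRBRRBB) = { 0; 1/2; 9/16; 73/128; 147/256 | 37/64; 19/32; 5/8; 3/4; 1 } gives 295/512
value(BRBRRBRRBBR) = { 0; 1/2; 9/16; 73/128; 147/256 | 295/512; 37/64; 19/32; 5/8; 3/4; 1 } gives 589/1024
value(BRBRRBRRBBRB) = { 0; 1/2; 9/16; 73/128; 147/256; 589/1024 | 295/512; 37/64; 19/32; 5/8; 3/4; 1 } gives 1179/2048
value(BRBRRBRRBBRBB) = { 0; 1/2; 9/16; 73/128; 147/256; 589/1024; 1179/2048 | 295/512; 37/64; 19/32; 5/8; 3/4; 1 } gives 2359/4096
value(BRBRRBRRBBRBBR) = { 0; 1/2; 9/16; 73/128; 147/256; 589/1024; 1179/2048 | 2359/4096; 295/512; 37/64; 19/32; 5/8; 3/4; 1 } gives 4717/8192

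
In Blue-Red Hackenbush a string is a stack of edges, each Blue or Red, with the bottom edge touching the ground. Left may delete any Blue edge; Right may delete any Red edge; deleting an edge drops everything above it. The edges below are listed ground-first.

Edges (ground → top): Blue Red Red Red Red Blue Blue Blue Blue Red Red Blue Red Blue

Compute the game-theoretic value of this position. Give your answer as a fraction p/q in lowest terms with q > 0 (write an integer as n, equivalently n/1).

971/8192

1 of 14 · B · max L 0 · min R +∞ => 1
2 of 14 · BR · max L 0 · min R 1 => 1/2
3 of 14 · BRR · max L 0 · min R 1/2 => 1/4
4 of 14 · BRRR · max L 0 · min R 1/4 => 1/8
5 of 14 · BRRRR · max L 0 · min R 1/8 => 1/16
6 of 14 · BRRRRB · max L 1/16 · min R 1/8 => 3/32
7 of 14 · BRRRRBB · max L 3/32 · min R 1/8 => 7/64
8 of 14 · BRRRRBBB · max L 7/64 · min R 1/8 => 15/128
9 of 14 · BRRRRBBBB · max L 15/128 · min R 1/8 => 31/256
10 of 14 · BRRRRBBBBR · max L 15/128 · min R 31/256 => 61/512
11 of 14 · BRRRRBBBBRR · max L 15/128 · min R 61/512 => 121/1024
12 of 14 · BRRRRBBBBRRB · max L 121/1024 · min R 61/512 => 243/2048
13 of 14 · BRRRRBBBBRRBR · max L 121/1024 · min R 243/2048 => 485/4096
14 of 14 · BRRRRBBBBRRBRB · max L 485/4096 · min R 243/2048 => 971/8192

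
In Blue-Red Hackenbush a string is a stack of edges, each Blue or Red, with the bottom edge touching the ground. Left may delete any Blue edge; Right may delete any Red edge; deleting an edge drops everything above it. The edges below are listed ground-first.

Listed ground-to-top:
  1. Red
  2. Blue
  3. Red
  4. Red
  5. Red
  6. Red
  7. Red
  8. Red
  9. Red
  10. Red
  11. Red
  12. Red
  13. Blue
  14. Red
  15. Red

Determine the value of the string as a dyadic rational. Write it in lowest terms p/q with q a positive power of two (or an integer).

step 1: add Red to get R; options L={ none } R={ 0 } — -1
step 2: add Blue to get RB; options L={ -1 } R={ 0 } — -1/2
step 3: add Red to get RBR; options L={ -1 } R={ -1/2,0 } — -3/4
step 4: add Red to get RBRR; options L={ -1 } R={ -3/4,-1/2,0 } — -7/8
step 5: add Red to get RBRRR; options L={ -1 } R={ -7/8,-3/4,-1/2,0 } — -15/16
step 6: add Red to get RBRRRR; options L={ -1 } R={ -15/16,-7/8,-3/4,-1/2,0 } — -31/32
step 7: add Red to get RBRRRRR; options L={ -1 } R={ -31/32,-15/16,-7/8,-3/4,-1/2,0 } — -63/64
step 8: add Red to get RBRRRRRR; options L={ -1 } R={ -63/64,-31/32,-15/16,-7/8,-3/4,-1/2,0 } — -127/128
step 9: add Red to get RBRRRRRRR; options L={ -1 } R={ -127/128,-63/64,-31/32,-15/16,-7/8,-3/4,-1/2,0 } — -255/256
step 10: add Red to get RBRRRRRRRR; options L={ -1 } R={ -255/256,-127/128,-63/64,-31/32,-15/16,-7/8,-3/4,-1/2,0 } — -511/512
step 11: add Red to get RBRRRRRRRRR; options L={ -1 } R={ -511/512,-255/256,-127/128,-63/64,-31/32,-15/16,-7/8,-3/4,-1/2,0 } — -1023/1024
step 12: add Red to get RBRRRRRRRRRR; options L={ -1 } R={ -1023/1024,-511/512,-255/256,-127/128,-63/64,-31/32,-15/16,-7/8,-3/4,-1/2,0 } — -2047/2048
step 13: add Blue to get RBRRRRRRRRRRB; options L={ -1,-2047/2048 } R={ -1023/1024,-511/512,-255/256,-127/128,-63/64,-31/32,-15/16,-7/8,-3/4,-1/2,0 } — -4093/4096
step 14: add Red to get RBRRRRRRRRRRBR; options L={ -1,-2047/2048 } R={ -4093/4096,-1023/1024,-511/512,-255/256,-127/128,-63/64,-31/32,-15/16,-7/8,-3/4,-1/2,0 } — -8187/8192
step 15: add Red to get RBRRRRRRRRRRBRR; options L={ -1,-2047/2048 } R={ -8187/8192,-4093/4096,-1023/1024,-511/512,-255/256,-127/128,-63/64,-31/32,-15/16,-7/8,-3/4,-1/2,0 } — -16375/16384

-16375/16384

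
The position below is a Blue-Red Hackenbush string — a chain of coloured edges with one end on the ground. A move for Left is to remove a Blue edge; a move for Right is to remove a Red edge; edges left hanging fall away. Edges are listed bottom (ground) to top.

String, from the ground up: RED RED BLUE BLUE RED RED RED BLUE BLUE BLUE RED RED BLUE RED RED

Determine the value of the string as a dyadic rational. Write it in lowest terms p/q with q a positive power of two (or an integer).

v(R) = { — | 0 } gives -1
v(RR) = { — | -1,0 } gives -2
v(RRB) = { -2 | -1,0 } gives -3/2
v(RRBB) = { -2,-3/2 | -1,0 } gives -5/4
v(RRBBR) = { -2,-3/2 | -5/4,-1,0 } gives -11/8
v(RRBBRR) = { -2,-3/2 | -11/8,-5/4,-1,0 } gives -23/16
v(RRBBRRR) = { -2,-3/2 | -23/16,-11/8,-5/4,-1,0 } gives -47/32
v(RRBBRRRB) = { -2,-3/2,-47/32 | -23/16,-11/8,-5/4,-1,0 } gives -93/64
v(RRBBRRRBB) = { -2,-3/2,-47/32,-93/64 | -23/16,-11/8,-5/4,-1,0 } gives -185/128
v(RRBBRRRBBB) = { -2,-3/2,-47/32,-93/64,-185/128 | -23/16,-11/8,-5/4,-1,0 } gives -369/256
v(RRBBRRRBBBR) = { -2,-3/2,-47/32,-93/64,-185/128 | -369/256,-23/16,-11/8,-5/4,-1,0 } gives -739/512
v(RRBBRRRBBBRR) = { -2,-3/2,-47/32,-93/64,-185/128 | -739/512,-369/256,-23/16,-11/8,-5/4,-1,0 } gives -1479/1024
v(RRBBRRRBBBRRB) = { -2,-3/2,-47/32,-93/64,-185/128,-1479/1024 | -739/512,-369/256,-23/16,-11/8,-5/4,-1,0 } gives -2957/2048
v(RRBBRRRBBBRRBR) = { -2,-3/2,-47/32,-93/64,-185/128,-1479/1024 | -2957/2048,-739/512,-369/256,-23/16,-11/8,-5/4,-1,0 } gives -5915/4096
v(RRBBRRRBBBRRBRR) = { -2,-3/2,-47/32,-93/64,-185/128,-1479/1024 | -5915/4096,-2957/2048,-739/512,-369/256,-23/16,-11/8,-5/4,-1,0 } gives -11831/8192

-11831/8192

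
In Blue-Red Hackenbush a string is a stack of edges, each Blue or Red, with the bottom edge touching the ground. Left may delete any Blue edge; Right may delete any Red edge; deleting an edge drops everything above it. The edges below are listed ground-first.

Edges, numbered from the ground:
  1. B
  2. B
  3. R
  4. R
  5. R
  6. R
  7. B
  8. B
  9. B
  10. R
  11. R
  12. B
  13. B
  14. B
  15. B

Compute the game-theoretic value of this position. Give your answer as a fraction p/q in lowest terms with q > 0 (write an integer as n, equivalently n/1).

9119/8192

Build v(s[:k]) for k = 1..15, string s = B B R R R R B B B R R B B B B.
B: Left { 0 }, Right { (no moves) } — simplest 1
BB: Left { 0, 1 }, Right { (no moves) } — simplest 2
BBR: Left { 0, 1 }, Right { 2 } — simplest 3/2
BBRR: Left { 0, 1 }, Right { 3/2, 2 } — simplest 5/4
BBRRR: Left { 0, 1 }, Right { 5/4, 3/2, 2 } — simplest 9/8
BBRRRR: Left { 0, 1 }, Right { 9/8, 5/4, 3/2, 2 } — simplest 17/16
BBRRRRB: Left { 0, 1, 17/16 }, Right { 9/8, 5/4, 3/2, 2 } — simplest 35/32
BBRRRRBB: Left { 0, 1, 17/16, 35/32 }, Right { 9/8, 5/4, 3/2, 2 } — simplest 71/64
BBRRRRBBB: Left { 0, 1, 17/16, 35/32, 71/64 }, Right { 9/8, 5/4, 3/2, 2 } — simplest 143/128
BBRRRRBBBR: Left { 0, 1, 17/16, 35/32, 71/64 }, Right { 143/128, 9/8, 5/4, 3/2, 2 } — simplest 285/256
BBRRRRBBBRR: Left { 0, 1, 17/16, 35/32, 71/64 }, Right { 285/256, 143/128, 9/8, 5/4, 3/2, 2 } — simplest 569/512
BBRRRRBBBRRB: Left { 0, 1, 17/16, 35/32, 71/64, 569/512 }, Right { 285/256, 143/128, 9/8, 5/4, 3/2, 2 } — simplest 1139/1024
BBRRRRBBBRRBB: Left { 0, 1, 17/16, 35/32, 71/64, 569/512, 1139/1024 }, Right { 285/256, 143/128, 9/8, 5/4, 3/2, 2 } — simplest 2279/2048
BBRRRRBBBRRBBB: Left { 0, 1, 17/16, 35/32, 71/64, 569/512, 1139/1024, 2279/2048 }, Right { 285/256, 143/128, 9/8, 5/4, 3/2, 2 } — simplest 4559/4096
BBRRRRBBBRRBBBB: Left { 0, 1, 17/16, 35/32, 71/64, 569/512, 1139/1024, 2279/2048, 4559/4096 }, Right { 285/256, 143/128, 9/8, 5/4, 3/2, 2 } — simplest 9119/8192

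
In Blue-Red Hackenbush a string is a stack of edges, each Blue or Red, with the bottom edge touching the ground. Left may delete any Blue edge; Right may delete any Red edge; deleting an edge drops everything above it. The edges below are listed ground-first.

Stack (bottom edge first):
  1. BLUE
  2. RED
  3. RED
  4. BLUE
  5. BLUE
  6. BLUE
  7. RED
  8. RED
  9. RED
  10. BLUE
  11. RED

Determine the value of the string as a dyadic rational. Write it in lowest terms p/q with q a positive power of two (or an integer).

453/1024

edge 1 of 11 (BLUE): { 0 | — } = 1
edge 2 of 11 (RED): { 0 | 1 } = 1/2
edge 3 of 11 (RED): { 0 | 1/2; 1 } = 1/4
edge 4 of 11 (BLUE): { 0; 1/4 | 1/2; 1 } = 3/8
edge 5 of 11 (BLUE): { 0; 1/4; 3/8 | 1/2; 1 } = 7/16
edge 6 of 11 (BLUE): { 0; 1/4; 3/8; 7/16 | 1/2; 1 } = 15/32
edge 7 of 11 (RED): { 0; 1/4; 3/8; 7/16 | 15/32; 1/2; 1 } = 29/64
edge 8 of 11 (RED): { 0; 1/4; 3/8; 7/16 | 29/64; 15/32; 1/2; 1 } = 57/128
edge 9 of 11 (RED): { 0; 1/4; 3/8; 7/16 | 57/128; 29/64; 15/32; 1/2; 1 } = 113/256
edge 10 of 11 (BLUE): { 0; 1/4; 3/8; 7/16; 113/256 | 57/128; 29/64; 15/32; 1/2; 1 } = 227/512
edge 11 of 11 (RED): { 0; 1/4; 3/8; 7/16; 113/256 | 227/512; 57/128; 29/64; 15/32; 1/2; 1 } = 453/1024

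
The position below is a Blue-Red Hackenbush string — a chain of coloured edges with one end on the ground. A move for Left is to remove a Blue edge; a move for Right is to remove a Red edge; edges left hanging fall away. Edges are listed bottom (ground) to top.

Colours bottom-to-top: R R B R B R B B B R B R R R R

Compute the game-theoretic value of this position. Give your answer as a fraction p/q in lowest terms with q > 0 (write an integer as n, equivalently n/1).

-13407/8192

step 1: add R to get R; options L={ (no moves) } R={ 0 } = -1
step 2: add R to get RR; options L={ (no moves) } R={ -1; 0 } = -2
step 3: add B to get RRB; options L={ -2 } R={ -1; 0 } = -3/2
step 4: add R to get RRBR; options L={ -2 } R={ -3/2; -1; 0 } = -7/4
step 5: add B to get RRBRB; options L={ -2; -7/4 } R={ -3/2; -1; 0 } = -13/8
step 6: add R to get RRBRBR; options L={ -2; -7/4 } R={ -13/8; -3/2; -1; 0 } = -27/16
step 7: add B to get RRBRBRB; options L={ -2; -7/4; -27/16 } R={ -13/8; -3/2; -1; 0 } = -53/32
step 8: add B to get RRBRBRBB; options L={ -2; -7/4; -27/16; -53/32 } R={ -13/8; -3/2; -1; 0 } = -105/64
step 9: add B to get RRBRBRBBB; options L={ -2; -7/4; -27/16; -53/32; -105/64 } R={ -13/8; -3/2; -1; 0 } = -209/128
step 10: add R to get RRBRBRBBBR; options L={ -2; -7/4; -27/16; -53/32; -105/64 } R={ -209/128; -13/8; -3/2; -1; 0 } = -419/256
step 11: add B to get RRBRBRBBBRB; options L={ -2; -7/4; -27/16; -53/32; -105/64; -419/256 } R={ -209/128; -13/8; -3/2; -1; 0 } = -837/512
step 12: add R to get RRBRBRBBBRBR; options L={ -2; -7/4; -27/16; -53/32; -105/64; -419/256 } R={ -837/512; -209/128; -13/8; -3/2; -1; 0 } = -1675/1024
step 13: add R to get RRBRBRBBBRBRR; options L={ -2; -7/4; -27/16; -53/32; -105/64; -419/256 } R={ -1675/1024; -837/512; -209/128; -13/8; -3/2; -1; 0 } = -3351/2048
step 14: add R to get RRBRBRBBBRBRRR; options L={ -2; -7/4; -27/16; -53/32; -105/64; -419/256 } R={ -3351/2048; -1675/1024; -837/512; -209/128; -13/8; -3/2; -1; 0 } = -6703/4096
step 15: add R to get RRBRBRBBBRBRRRR; options L={ -2; -7/4; -27/16; -53/32; -105/64; -419/256 } R={ -6703/4096; -3351/2048; -1675/1024; -837/512; -209/128; -13/8; -3/2; -1; 0 } = -13407/8192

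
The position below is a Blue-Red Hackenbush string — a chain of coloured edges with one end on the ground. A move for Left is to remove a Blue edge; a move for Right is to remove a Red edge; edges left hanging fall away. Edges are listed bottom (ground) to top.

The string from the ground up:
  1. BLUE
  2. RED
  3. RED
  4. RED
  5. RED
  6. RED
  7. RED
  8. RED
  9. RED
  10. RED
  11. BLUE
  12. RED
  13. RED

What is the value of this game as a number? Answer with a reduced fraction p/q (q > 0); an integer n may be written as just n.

9/4096

Prefix values for BLUE RED RED RED RED RED RED RED RED RED BLUE RED RED via {L|R} + simplicity:
1 of 13 · B · max L 0 · min R +∞ gives 1
2 of 13 · BR · max L 0 · min R 1 gives 1/2
3 of 13 · BRR · max L 0 · min R 1/2 gives 1/4
4 of 13 · BRRR · max L 0 · min R 1/4 gives 1/8
5 of 13 · BRRRR · max L 0 · min R 1/8 gives 1/16
6 of 13 · BRRRRR · max L 0 · min R 1/16 gives 1/32
7 of 13 · BRRRRRR · max L 0 · min R 1/32 gives 1/64
8 of 13 · BRRRRRRR · max L 0 · min R 1/64 gives 1/128
9 of 13 · BRRRRRRRR · max L 0 · min R 1/128 gives 1/256
10 of 13 · BRRRRRRRRR · max L 0 · min R 1/256 gives 1/512
11 of 13 · BRRRRRRRRRB · max L 1/512 · min R 1/256 gives 3/1024
12 of 13 · BRRRRRRRRRBR · max L 1/512 · min R 3/1024 gives 5/2048
13 of 13 · BRRRRRRRRRBRR · max L 1/512 · min R 5/2048 gives 9/4096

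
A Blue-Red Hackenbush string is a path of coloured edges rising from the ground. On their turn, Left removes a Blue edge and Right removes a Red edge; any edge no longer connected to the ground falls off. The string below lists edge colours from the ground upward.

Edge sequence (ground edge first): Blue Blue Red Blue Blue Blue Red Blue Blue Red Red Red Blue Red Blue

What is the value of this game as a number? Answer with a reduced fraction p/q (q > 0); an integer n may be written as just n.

15755/8192

Prefix values for Blue Blue Red Blue Blue Blue Red Blue Blue Red Red Red Blue Red Blue via {L|R} + simplicity:
value(B) = { 0 |  } gives 1
value(BB) = { 0, 1 |  } gives 2
value(BBR) = { 0, 1 | 2 } gives 3/2
value(BBRB) = { 0, 1, 3/2 | 2 } gives 7/4
value(BBRBB) = { 0, 1, 3/2, 7/4 | 2 } gives 15/8
value(BBRBBB) = { 0, 1, 3/2, 7/4, 15/8 | 2 } gives 31/16
value(BBRBBBR) = { 0, 1, 3/2, 7/4, 15/8 | 31/16, 2 } gives 61/32
value(BBRBBBRB) = { 0, 1, 3/2, 7/4, 15/8, 61/32 | 31/16, 2 } gives 123/64
value(BBRBBBRBB) = { 0, 1, 3/2, 7/4, 15/8, 61/32, 123/64 | 31/16, 2 } gives 247/128
value(BBRBBBRBBR) = { 0, 1, 3/2, 7/4, 15/8, 61/32, 123/64 | 247/128, 31/16, 2 } gives 493/256
value(BBRBBBRBBRR) = { 0, 1, 3/2, 7/4, 15/8, 61/32, 123/64 | 493/256, 247/128, 31/16, 2 } gives 985/512
value(BBRBBBRBBRRR) = { 0, 1, 3/2, 7/4, 15/8, 61/32, 123/64 | 985/512, 493/256, 247/128, 31/16, 2 } gives 1969/1024
value(BBRBBBRBBRRRB) = { 0, 1, 3/2, 7/4, 15/8, 61/32, 123/64, 1969/1024 | 985/512, 493/256, 247/128, 31/16, 2 } gives 3939/2048
value(BBRBBBRBBRRRBR) = { 0, 1, 3/2, 7/4, 15/8, 61/32, 123/64, 1969/1024 | 3939/2048, 985/512, 493/256, 247/128, 31/16, 2 } gives 7877/4096
value(BBRBBBRBBRRRBRB) = { 0, 1, 3/2, 7/4, 15/8, 61/32, 123/64, 1969/1024, 7877/4096 | 3939/2048, 985/512, 493/256, 247/128, 31/16, 2 } gives 15755/8192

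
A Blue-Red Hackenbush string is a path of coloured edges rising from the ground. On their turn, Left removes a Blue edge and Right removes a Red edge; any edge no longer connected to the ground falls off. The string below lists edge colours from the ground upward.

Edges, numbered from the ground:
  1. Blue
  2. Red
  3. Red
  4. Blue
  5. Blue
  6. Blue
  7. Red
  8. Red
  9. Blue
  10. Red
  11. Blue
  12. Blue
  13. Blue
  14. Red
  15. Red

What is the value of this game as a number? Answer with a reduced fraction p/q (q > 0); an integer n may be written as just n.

7353/16384

Build value(s[:k]) for k = 1..15, string s = Blue Red Red Blue Blue Blue Red Red Blue Red Blue Blue Blue Red Red.
value(B) = { 0 | · } = 1
value(BR) = { 0 | 1 } = 1/2
value(BRR) = { 0 | 1/2; 1 } = 1/4
value(BRRB) = { 0; 1/4 | 1/2; 1 } = 3/8
value(BRRBB) = { 0; 1/4; 3/8 | 1/2; 1 } = 7/16
value(BRRBBB) = { 0; 1/4; 3/8; 7/16 | 1/2; 1 } = 15/32
value(BRRBBBR) = { 0; 1/4; 3/8; 7/16 | 15/32; 1/2; 1 } = 29/64
value(BRRBBBRR) = { 0; 1/4; 3/8; 7/16 | 29/64; 15/32; 1/2; 1 } = 57/128
value(BRRBBBRRB) = { 0; 1/4; 3/8; 7/16; 57/128 | 29/64; 15/32; 1/2; 1 } = 115/256
value(BRRBBBRRBR) = { 0; 1/4; 3/8; 7/16; 57/128 | 115/256; 29/64; 15/32; 1/2; 1 } = 229/512
value(BRRBBBRRBRB) = { 0; 1/4; 3/8; 7/16; 57/128; 229/512 | 115/256; 29/64; 15/32; 1/2; 1 } = 459/1024
value(BRRBBBRRBRBB) = { 0; 1/4; 3/8; 7/16; 57/128; 229/512; 459/1024 | 115/256; 29/64; 15/32; 1/2; 1 } = 919/2048
value(BRRBBBRRBRBBB) = { 0; 1/4; 3/8; 7/16; 57/128; 229/512; 459/1024; 919/2048 | 115/256; 29/64; 15/32; 1/2; 1 } = 1839/4096
value(BRRBBBRRBRBBBR) = { 0; 1/4; 3/8; 7/16; 57/128; 229/512; 459/1024; 919/2048 | 1839/4096; 115/256; 29/64; 15/32; 1/2; 1 } = 3677/8192
value(BRRBBBRRBRBBBRR) = { 0; 1/4; 3/8; 7/16; 57/128; 229/512; 459/1024; 919/2048 | 3677/8192; 1839/4096; 115/256; 29/64; 15/32; 1/2; 1 } = 7353/16384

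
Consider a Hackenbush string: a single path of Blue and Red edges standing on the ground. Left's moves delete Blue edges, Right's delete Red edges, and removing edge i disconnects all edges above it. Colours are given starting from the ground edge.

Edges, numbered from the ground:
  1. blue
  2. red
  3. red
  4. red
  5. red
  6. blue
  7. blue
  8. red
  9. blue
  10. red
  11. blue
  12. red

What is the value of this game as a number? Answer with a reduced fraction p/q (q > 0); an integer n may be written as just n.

v_1 [b]  L=[0]  R=[—]  ⇒ 1
v_2 [br]  L=[0]  R=[1]  ⇒ 1/2
v_3 [brr]  L=[0]  R=[1/2,1]  ⇒ 1/4
v_4 [brrr]  L=[0]  R=[1/4,1/2,1]  ⇒ 1/8
v_5 [brrrr]  L=[0]  R=[1/8,1/4,1/2,1]  ⇒ 1/16
v_6 [brrrrb]  L=[0,1/16]  R=[1/8,1/4,1/2,1]  ⇒ 3/32
v_7 [brrrrbb]  L=[0,1/16,3/32]  R=[1/8,1/4,1/2,1]  ⇒ 7/64
v_8 [brrrrbbr]  L=[0,1/16,3/32]  R=[7/64,1/8,1/4,1/2,1]  ⇒ 13/128
v_9 [brrrrbbrb]  L=[0,1/16,3/32,13/128]  R=[7/64,1/8,1/4,1/2,1]  ⇒ 27/256
v_10 [brrrrbbrbr]  L=[0,1/16,3/32,13/128]  R=[27/256,7/64,1/8,1/4,1/2,1]  ⇒ 53/512
v_11 [brrrrbbrbrb]  L=[0,1/16,3/32,13/128,53/512]  R=[27/256,7/64,1/8,1/4,1/2,1]  ⇒ 107/1024
v_12 [brrrrbbrbrbr]  L=[0,1/16,3/32,13/128,53/512]  R=[107/1024,27/256,7/64,1/8,1/4,1/2,1]  ⇒ 213/2048

213/2048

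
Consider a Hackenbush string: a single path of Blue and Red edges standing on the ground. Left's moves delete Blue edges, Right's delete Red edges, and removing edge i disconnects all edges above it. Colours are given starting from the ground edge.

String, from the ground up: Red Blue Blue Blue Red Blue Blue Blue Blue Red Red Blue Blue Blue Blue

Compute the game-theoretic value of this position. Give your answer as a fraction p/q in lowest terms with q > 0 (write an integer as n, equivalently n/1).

-2145/16384

Prefix values for Red Blue Blue Blue Red Blue Blue Blue Blue Red Red Blue Blue Blue Blue via {L|R} + simplicity:
edge 1 of 15 (Red): { — | 0 } = -1
edge 2 of 15 (Blue): { -1 | 0 } = -1/2
edge 3 of 15 (Blue): { -1, -1/2 | 0 } = -1/4
edge 4 of 15 (Blue): { -1, -1/2, -1/4 | 0 } = -1/8
edge 5 of 15 (Red): { -1, -1/2, -1/4 | -1/8, 0 } = -3/16
edge 6 of 15 (Blue): { -1, -1/2, -1/4, -3/16 | -1/8, 0 } = -5/32
edge 7 of 15 (Blue): { -1, -1/2, -1/4, -3/16, -5/32 | -1/8, 0 } = -9/64
edge 8 of 15 (Blue): { -1, -1/2, -1/4, -3/16, -5/32, -9/64 | -1/8, 0 } = -17/128
edge 9 of 15 (Blue): { -1, -1/2, -1/4, -3/16, -5/32, -9/64, -17/128 | -1/8, 0 } = -33/256
edge 10 of 15 (Red): { -1, -1/2, -1/4, -3/16, -5/32, -9/64, -17/128 | -33/256, -1/8, 0 } = -67/512
edge 11 of 15 (Red): { -1, -1/2, -1/4, -3/16, -5/32, -9/64, -17/128 | -67/512, -33/256, -1/8, 0 } = -135/1024
edge 12 of 15 (Blue): { -1, -1/2, -1/4, -3/16, -5/32, -9/64, -17/128, -135/1024 | -67/512, -33/256, -1/8, 0 } = -269/2048
edge 13 of 15 (Blue): { -1, -1/2, -1/4, -3/16, -5/32, -9/64, -17/128, -135/1024, -269/2048 | -67/512, -33/256, -1/8, 0 } = -537/4096
edge 14 of 15 (Blue): { -1, -1/2, -1/4, -3/16, -5/32, -9/64, -17/128, -135/1024, -269/2048, -537/4096 | -67/512, -33/256, -1/8, 0 } = -1073/8192
edge 15 of 15 (Blue): { -1, -1/2, -1/4, -3/16, -5/32, -9/64, -17/128, -135/1024, -269/2048, -537/4096, -1073/8192 | -67/512, -33/256, -1/8, 0 } = -2145/16384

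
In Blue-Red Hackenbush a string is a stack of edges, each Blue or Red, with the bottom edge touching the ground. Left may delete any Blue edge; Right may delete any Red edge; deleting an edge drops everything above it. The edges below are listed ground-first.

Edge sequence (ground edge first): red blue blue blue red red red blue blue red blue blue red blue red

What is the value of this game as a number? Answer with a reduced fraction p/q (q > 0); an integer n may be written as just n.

val(r) = { · | 0 } => -1
val(rb) = { -1 | 0 } => -1/2
val(rbb) = { -1; -1/2 | 0 } => -1/4
val(rbbb) = { -1; -1/2; -1/4 | 0 } => -1/8
val(rbbbr) = { -1; -1/2; -1/4 | -1/8; 0 } => -3/16
val(rbbbrr) = { -1; -1/2; -1/4 | -3/16; -1/8; 0 } => -7/32
val(rbbbrrr) = { -1; -1/2; -1/4 | -7/32; -3/16; -1/8; 0 } => -15/64
val(rbbbrrrb) = { -1; -1/2; -1/4; -15/64 | -7/32; -3/16; -1/8; 0 } => -29/128
val(rbbbrrrbb) = { -1; -1/2; -1/4; -15/64; -29/128 | -7/32; -3/16; -1/8; 0 } => -57/256
val(rbbbrrrbbr) = { -1; -1/2; -1/4; -15/64; -29/128 | -57/256; -7/32; -3/16; -1/8; 0 } => -115/512
val(rbbbrrrbbrb) = { -1; -1/2; -1/4; -15/64; -29/128; -115/512 | -57/256; -7/32; -3/16; -1/8; 0 } => -229/1024
val(rbbbrrrbbrbb) = { -1; -1/2; -1/4; -15/64; -29/128; -115/512; -229/1024 | -57/256; -7/32; -3/16; -1/8; 0 } => -457/2048
val(rbbbrrrbbrbbr) = { -1; -1/2; -1/4; -15/64; -29/128; -115/512; -229/1024 | -457/2048; -57/256; -7/32; -3/16; -1/8; 0 } => -915/4096
val(rbbbrrrbbrbbrb) = { -1; -1/2; -1/4; -15/64; -29/128; -115/512; -229/1024; -915/4096 | -457/2048; -57/256; -7/32; -3/16; -1/8; 0 } => -1829/8192
val(rbbbrrrbbrbbrbr) = { -1; -1/2; -1/4; -15/64; -29/128; -115/512; -229/1024; -915/4096 | -1829/8192; -457/2048; -57/256; -7/32; -3/16; -1/8; 0 } => -3659/16384

-3659/16384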